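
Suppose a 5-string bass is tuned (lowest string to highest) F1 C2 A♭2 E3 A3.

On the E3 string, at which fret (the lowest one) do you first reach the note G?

3

From E3, count semitones up the chromatic scale until reaching G: E–F–Gb–G — 3 steps.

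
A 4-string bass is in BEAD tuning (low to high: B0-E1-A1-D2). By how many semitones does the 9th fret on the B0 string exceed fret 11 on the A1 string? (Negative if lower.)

B0 at fret 9 → G♯1 (MIDI 32); A1 at fret 11 → G♯2 (MIDI 44).
32 − 44 = -12, so the two pitches are 12 semitones apart.

-12 semitones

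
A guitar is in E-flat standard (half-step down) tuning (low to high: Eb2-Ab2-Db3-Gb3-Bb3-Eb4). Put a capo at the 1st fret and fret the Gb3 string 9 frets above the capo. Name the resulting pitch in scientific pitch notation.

E4

The capo raises the open Gb3 by 1 semitone to G3; fretting 9 more gives Gb3 + 1 + 9 = Gb3 + 10 semitones = E4.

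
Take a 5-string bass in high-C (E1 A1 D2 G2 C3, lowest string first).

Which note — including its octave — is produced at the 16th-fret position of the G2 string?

G2 is MIDI 43. Adding 16 gives 59, which is B3.

B3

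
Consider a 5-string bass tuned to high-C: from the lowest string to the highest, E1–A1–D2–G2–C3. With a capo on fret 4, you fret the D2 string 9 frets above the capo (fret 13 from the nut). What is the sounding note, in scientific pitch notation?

D♯3

The capo raises the open D2 by 4 semitones to F♯2; fretting 9 more gives D2 + 4 + 9 = D2 + 13 semitones = D♯3.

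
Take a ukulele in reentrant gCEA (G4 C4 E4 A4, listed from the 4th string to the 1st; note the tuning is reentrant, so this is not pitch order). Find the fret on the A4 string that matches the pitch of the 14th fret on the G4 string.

12

Fret 14 on G4 is MIDI 67 + 14 = 81 (A5). On the A4 string (open MIDI 69), that pitch is 81 − 69 = fret 12.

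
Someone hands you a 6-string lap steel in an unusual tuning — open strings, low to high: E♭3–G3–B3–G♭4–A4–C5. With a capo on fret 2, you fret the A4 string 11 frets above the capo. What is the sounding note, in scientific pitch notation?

The capo raises the open A4 by 2 semitones to B4; fretting 11 more gives A4 + 2 + 11 = A4 + 13 semitones = B♭5.

B♭5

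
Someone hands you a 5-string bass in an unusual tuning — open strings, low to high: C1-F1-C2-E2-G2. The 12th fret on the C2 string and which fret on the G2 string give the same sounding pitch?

5

Fret 12 on C2 is MIDI 36 + 12 = 48 (C3). On the G2 string (open MIDI 43), that pitch is 48 − 43 = fret 5.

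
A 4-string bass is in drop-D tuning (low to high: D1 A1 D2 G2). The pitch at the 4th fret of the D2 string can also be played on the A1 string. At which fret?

9

D2 at fret 4 is D2 + 4 semitones = F#2.
The open A1 string is 5 semitones below the open D2, so the same pitch on the A1 string lies at fret 4 + 5 = 9.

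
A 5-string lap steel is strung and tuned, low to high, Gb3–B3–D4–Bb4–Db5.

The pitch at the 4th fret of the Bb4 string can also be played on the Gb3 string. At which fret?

20

Bb4 at fret 4 is Bb4 + 4 semitones = D5.
The open Gb3 string is 16 semitones below the open Bb4, so the same pitch on the Gb3 string lies at fret 4 + 16 = 20.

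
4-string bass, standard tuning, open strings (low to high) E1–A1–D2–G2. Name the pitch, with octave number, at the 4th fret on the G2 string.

B2

The open G2 string plus 4 semitones: G–G#–A–A#–B.
No B→C boundary is crossed, so the octave stays at 2.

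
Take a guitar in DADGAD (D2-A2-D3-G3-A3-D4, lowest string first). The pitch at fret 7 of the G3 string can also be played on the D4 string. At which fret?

0

G3 at fret 7 is G3 + 7 semitones = D4.
The open D4 string is 7 semitones above the open G3, so the same pitch on the D4 string lies at fret 7 − 7 = 0.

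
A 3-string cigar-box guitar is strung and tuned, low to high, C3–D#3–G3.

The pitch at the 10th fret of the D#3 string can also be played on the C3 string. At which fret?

13

Fret 10 on D#3 is MIDI 51 + 10 = 61 (C#4). On the C3 string (open MIDI 48), that pitch is 61 − 48 = fret 13.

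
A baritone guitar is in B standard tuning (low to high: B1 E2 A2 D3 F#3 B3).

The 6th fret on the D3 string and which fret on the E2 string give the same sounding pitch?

Fret 6 on D3 is MIDI 50 + 6 = 56 (G#3). On the E2 string (open MIDI 40), that pitch is 56 − 40 = fret 16.

16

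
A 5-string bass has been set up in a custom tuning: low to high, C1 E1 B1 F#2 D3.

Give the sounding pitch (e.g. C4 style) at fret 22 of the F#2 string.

E4

The open F#2 string plus 22 semitones: F#–G–G#–A–…–D–D#–E.
The walk passes from B into C 2 times, so the octave number goes from 2 to 4.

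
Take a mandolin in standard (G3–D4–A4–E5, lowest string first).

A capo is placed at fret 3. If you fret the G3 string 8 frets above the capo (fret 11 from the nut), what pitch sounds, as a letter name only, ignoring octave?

F#

The capo raises the open G3 by 3 semitones to A#3; fretting 8 more gives G3 + 3 + 8 = G3 + 11 semitones, landing on F#.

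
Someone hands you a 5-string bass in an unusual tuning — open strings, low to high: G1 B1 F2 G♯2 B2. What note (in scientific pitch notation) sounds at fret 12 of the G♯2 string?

G♯3

G♯2 is MIDI 44. Adding 12 gives 56, which is G♯3.
(Equivalently spelled A♭3.)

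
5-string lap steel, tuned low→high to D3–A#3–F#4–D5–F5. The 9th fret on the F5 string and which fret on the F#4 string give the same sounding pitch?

20

F5 at fret 9 is F5 + 9 semitones = D6.
The open F#4 string is 11 semitones below the open F5, so the same pitch on the F#4 string lies at fret 9 + 11 = 20.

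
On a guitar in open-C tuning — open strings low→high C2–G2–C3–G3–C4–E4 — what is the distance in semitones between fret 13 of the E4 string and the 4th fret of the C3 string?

25 semitones

E4 at fret 13 → F5 (MIDI 77); C3 at fret 4 → E3 (MIDI 52).
77 − 52 = 25, so the two pitches are 25 semitones apart, with F5 the higher.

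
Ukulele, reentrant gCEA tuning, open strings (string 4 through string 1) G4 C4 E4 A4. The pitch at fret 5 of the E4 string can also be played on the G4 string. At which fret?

Fret 5 on E4 is MIDI 64 + 5 = 69 (A4). On the G4 string (open MIDI 67), that pitch is 69 − 67 = fret 2.

2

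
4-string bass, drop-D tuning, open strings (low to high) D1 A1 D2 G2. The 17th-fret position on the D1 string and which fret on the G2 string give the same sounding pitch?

0

D1 at fret 17 is D1 + 17 semitones = G2.
The open G2 string is 17 semitones above the open D1, so the same pitch on the G2 string lies at fret 17 − 17 = 0.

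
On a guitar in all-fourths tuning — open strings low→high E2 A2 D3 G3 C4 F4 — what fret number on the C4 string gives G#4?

8

G#4 is 8 semitones above the open C4 (C–C#–D–D#–E–F–F#–G–G#), so it sits at fret 8.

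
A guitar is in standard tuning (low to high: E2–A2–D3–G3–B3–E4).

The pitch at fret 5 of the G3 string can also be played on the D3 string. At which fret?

G3 at fret 5 is G3 + 5 semitones = C4.
The open D3 string is 5 semitones below the open G3, so the same pitch on the D3 string lies at fret 5 + 5 = 10.

10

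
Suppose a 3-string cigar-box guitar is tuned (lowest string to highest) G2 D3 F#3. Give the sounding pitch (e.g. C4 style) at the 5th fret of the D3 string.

Each fret is one semitone, so D3 + 5 = G3.

G3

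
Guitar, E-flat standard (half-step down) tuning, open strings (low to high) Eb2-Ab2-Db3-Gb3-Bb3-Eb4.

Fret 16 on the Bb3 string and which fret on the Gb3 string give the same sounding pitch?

Fret 16 on Bb3 is MIDI 58 + 16 = 74 (D5). On the Gb3 string (open MIDI 54), that pitch is 74 − 54 = fret 20.

20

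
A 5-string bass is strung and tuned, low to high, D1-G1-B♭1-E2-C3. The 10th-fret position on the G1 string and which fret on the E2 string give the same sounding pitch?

1

Fret 10 on G1 is MIDI 31 + 10 = 41 (F2). On the E2 string (open MIDI 40), that pitch is 41 − 40 = fret 1.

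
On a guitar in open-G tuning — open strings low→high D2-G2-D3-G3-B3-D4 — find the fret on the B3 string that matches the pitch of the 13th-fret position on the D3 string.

Fret 13 on D3 is MIDI 50 + 13 = 63 (D#4). On the B3 string (open MIDI 59), that pitch is 63 − 59 = fret 4.

4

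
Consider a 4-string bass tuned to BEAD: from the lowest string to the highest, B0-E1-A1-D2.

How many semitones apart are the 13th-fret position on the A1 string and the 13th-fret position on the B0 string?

10 semitones

A1 at fret 13 → A#2 (MIDI 46); B0 at fret 13 → C2 (MIDI 36).
46 − 36 = 10, so the two pitches are 10 semitones apart, with A#2 the higher.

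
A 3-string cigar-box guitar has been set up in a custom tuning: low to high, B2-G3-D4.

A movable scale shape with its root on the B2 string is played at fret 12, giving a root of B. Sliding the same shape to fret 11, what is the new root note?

Moving from fret 12 to fret 11 shifts the root by -1 semitone.
B down 1 semitone is B♭.

B♭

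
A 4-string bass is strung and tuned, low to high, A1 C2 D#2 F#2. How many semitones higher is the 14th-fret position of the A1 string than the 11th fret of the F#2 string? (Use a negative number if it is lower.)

A1 at fret 14 → B2 (MIDI 47); F#2 at fret 11 → F3 (MIDI 53).
47 − 53 = -6, so the two pitches are 6 semitones apart.

-6 semitones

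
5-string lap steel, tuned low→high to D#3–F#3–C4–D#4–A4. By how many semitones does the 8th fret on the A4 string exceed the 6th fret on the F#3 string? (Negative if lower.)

A4 at fret 8 → F5 (MIDI 77); F#3 at fret 6 → C4 (MIDI 60).
77 − 60 = 17, so the two pitches are 17 semitones apart.

17 semitones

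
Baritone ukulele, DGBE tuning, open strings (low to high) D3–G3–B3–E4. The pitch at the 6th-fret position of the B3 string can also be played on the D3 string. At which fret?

15

Fret 6 on B3 is MIDI 59 + 6 = 65 (F4). On the D3 string (open MIDI 50), that pitch is 65 − 50 = fret 15.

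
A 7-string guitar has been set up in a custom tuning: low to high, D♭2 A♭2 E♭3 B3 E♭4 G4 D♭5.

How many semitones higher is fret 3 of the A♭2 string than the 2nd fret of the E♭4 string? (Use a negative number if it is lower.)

-18 semitones

A♭2 at fret 3 → B2 (MIDI 47); E♭4 at fret 2 → F4 (MIDI 65).
47 − 65 = -18, so the two pitches are 18 semitones apart.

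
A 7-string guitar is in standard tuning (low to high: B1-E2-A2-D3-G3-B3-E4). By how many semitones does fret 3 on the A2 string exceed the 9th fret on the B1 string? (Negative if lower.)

A2 at fret 3 → C3 (MIDI 48); B1 at fret 9 → G#2 (MIDI 44).
48 − 44 = 4, so the two pitches are 4 semitones apart.

4 semitones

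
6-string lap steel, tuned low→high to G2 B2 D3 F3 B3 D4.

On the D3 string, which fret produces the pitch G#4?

18

G#4 is 18 semitones above the open D3 (D–D#–E–F–…–F#–G–G#), so it sits at fret 18.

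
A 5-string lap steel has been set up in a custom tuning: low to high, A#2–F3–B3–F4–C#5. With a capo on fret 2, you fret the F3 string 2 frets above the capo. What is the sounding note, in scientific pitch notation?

The capo raises the open F3 by 2 semitones to G3; fretting 2 more gives F3 + 2 + 2 = F3 + 4 semitones = A3.

A3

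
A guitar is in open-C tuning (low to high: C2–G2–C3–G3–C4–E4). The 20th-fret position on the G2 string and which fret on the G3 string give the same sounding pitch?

Fret 20 on G2 is MIDI 43 + 20 = 63 (D♯4). On the G3 string (open MIDI 55), that pitch is 63 − 55 = fret 8.

8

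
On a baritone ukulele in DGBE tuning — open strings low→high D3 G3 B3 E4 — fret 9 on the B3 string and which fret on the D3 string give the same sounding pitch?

18

B3 at fret 9 is B3 + 9 semitones = G♯4.
The open D3 string is 9 semitones below the open B3, so the same pitch on the D3 string lies at fret 9 + 9 = 18.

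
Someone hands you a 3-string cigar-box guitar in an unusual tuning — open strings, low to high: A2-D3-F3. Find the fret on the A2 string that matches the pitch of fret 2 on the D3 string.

7

D3 at fret 2 is D3 + 2 semitones = E3.
The open A2 string is 5 semitones below the open D3, so the same pitch on the A2 string lies at fret 2 + 5 = 7.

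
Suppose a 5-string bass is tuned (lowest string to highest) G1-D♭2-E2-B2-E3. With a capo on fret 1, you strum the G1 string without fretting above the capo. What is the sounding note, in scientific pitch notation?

A♭1

The capo raises the open G1 by 1 semitone to A♭1; fretting 0 more gives G1 + 1 + 0 = G1 + 1 semitone = A♭1.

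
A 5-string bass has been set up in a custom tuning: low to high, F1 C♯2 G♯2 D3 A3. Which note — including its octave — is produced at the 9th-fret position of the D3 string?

B3

The open D3 string plus 9 semitones: D–D#–E–F–F#–G–G#–A–A#–B.
No B→C boundary is crossed, so the octave stays at 3.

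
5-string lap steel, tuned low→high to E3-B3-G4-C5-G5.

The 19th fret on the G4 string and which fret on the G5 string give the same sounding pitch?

G4 at fret 19 is G4 + 19 semitones = D6.
The open G5 string is 12 semitones above the open G4, so the same pitch on the G5 string lies at fret 19 − 12 = 7.

7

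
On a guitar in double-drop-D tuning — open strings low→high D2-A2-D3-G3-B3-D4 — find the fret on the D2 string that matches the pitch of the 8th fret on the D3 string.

Fret 8 on D3 is MIDI 50 + 8 = 58 (A#3). On the D2 string (open MIDI 38), that pitch is 58 − 38 = fret 20.

20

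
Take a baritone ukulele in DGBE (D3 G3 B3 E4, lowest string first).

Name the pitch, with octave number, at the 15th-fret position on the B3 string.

The open B3 string plus 15 semitones: B–C–C#–D–…–C–C#–D.
The walk passes from B into C 2 times, so the octave number goes from 3 to 5.

D5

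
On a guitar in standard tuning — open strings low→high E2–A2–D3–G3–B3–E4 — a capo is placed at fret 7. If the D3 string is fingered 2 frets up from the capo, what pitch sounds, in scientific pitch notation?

The capo raises the open D3 by 7 semitones to A3; fretting 2 more gives D3 + 7 + 2 = D3 + 9 semitones = B3.

B3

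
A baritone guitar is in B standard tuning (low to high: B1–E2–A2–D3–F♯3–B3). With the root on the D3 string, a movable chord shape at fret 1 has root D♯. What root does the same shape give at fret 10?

C

Moving from fret 1 to fret 10 shifts the root by 9 semitones.
D♯ up 9 semitones is C.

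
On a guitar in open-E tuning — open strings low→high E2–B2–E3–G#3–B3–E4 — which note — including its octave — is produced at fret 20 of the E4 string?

Each fret is one semitone, so E4 + 20 = C6.

C6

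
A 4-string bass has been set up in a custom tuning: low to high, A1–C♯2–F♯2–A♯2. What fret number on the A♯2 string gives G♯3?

10

G♯3 is 10 semitones above the open A♯2 (A#–B–C–C#–…–F#–G–G#), so it sits at fret 10.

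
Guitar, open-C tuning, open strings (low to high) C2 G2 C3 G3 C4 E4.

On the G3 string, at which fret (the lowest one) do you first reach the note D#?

8

From G3, count semitones up the chromatic scale until reaching D#: G–G#–A–A#–B–C–C#–D–D# — 8 steps.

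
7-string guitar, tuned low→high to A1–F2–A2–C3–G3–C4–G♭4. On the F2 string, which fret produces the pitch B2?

6

B2 is 6 semitones above the open F2 (F–Gb–G–Ab–A–Bb–B), so it sits at fret 6.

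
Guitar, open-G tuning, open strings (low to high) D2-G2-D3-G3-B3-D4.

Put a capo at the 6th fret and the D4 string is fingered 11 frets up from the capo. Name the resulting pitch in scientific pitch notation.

G5

The capo raises the open D4 by 6 semitones to G♯4; fretting 11 more gives D4 + 6 + 11 = D4 + 17 semitones = G5.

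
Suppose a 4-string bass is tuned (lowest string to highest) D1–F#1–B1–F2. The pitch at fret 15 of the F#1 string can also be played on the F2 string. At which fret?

4

Fret 15 on F#1 is MIDI 30 + 15 = 45 (A2). On the F2 string (open MIDI 41), that pitch is 45 − 41 = fret 4.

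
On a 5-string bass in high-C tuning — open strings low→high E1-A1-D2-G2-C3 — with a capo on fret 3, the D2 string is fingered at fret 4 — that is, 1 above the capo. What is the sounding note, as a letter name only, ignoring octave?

The capo raises the open D2 by 3 semitones to F2; fretting 1 more gives D2 + 3 + 1 = D2 + 4 semitones, landing on F#.
(Also written Gb.)

F#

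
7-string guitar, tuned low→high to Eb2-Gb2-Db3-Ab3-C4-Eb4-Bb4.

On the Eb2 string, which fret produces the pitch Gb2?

3

Gb2 is 3 semitones above the open Eb2 (Eb–E–F–Gb), so it sits at fret 3.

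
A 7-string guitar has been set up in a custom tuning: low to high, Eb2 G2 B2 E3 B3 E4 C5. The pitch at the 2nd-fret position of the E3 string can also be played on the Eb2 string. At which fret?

E3 at fret 2 is E3 + 2 semitones = Gb3.
The open Eb2 string is 13 semitones below the open E3, so the same pitch on the Eb2 string lies at fret 2 + 13 = 15.

15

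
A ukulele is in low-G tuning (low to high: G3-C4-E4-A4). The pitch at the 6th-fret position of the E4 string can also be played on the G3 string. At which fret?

15

E4 at fret 6 is E4 + 6 semitones = A#4.
The open G3 string is 9 semitones below the open E4, so the same pitch on the G3 string lies at fret 6 + 9 = 15.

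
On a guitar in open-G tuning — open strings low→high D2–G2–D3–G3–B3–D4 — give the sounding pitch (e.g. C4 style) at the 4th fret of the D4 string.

The open D4 string plus 4 semitones: D–D#–E–F–F#.
No B→C boundary is crossed, so the octave stays at 4.

F#4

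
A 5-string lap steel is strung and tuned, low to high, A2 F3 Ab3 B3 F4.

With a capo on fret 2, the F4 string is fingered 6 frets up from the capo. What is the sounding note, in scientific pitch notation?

The capo raises the open F4 by 2 semitones to G4; fretting 6 more gives F4 + 2 + 6 = F4 + 8 semitones = Db5.
(Also written C#.)

Db5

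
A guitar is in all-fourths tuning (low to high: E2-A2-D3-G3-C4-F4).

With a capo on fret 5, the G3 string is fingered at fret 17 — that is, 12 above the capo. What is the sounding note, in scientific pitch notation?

The capo raises the open G3 by 5 semitones to C4; fretting 12 more gives G3 + 5 + 12 = G3 + 17 semitones = C5.

C5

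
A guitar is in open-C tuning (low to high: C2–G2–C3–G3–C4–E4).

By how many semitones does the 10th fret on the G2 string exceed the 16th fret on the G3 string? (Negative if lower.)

G2 at fret 10 → F3 (MIDI 53); G3 at fret 16 → B4 (MIDI 71).
53 − 71 = -18, so the two pitches are 18 semitones apart.

-18 semitones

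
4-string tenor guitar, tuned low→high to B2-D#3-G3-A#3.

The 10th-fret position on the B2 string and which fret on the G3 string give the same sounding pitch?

2

Fret 10 on B2 is MIDI 47 + 10 = 57 (A3). On the G3 string (open MIDI 55), that pitch is 57 − 55 = fret 2.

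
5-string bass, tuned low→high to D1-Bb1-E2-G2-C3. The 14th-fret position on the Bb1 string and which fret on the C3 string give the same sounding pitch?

Fret 14 on Bb1 is MIDI 34 + 14 = 48 (C3). On the C3 string (open MIDI 48), that pitch is 48 − 48 = fret 0.

0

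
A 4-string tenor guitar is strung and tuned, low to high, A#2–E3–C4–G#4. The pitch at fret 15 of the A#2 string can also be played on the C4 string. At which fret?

1

A#2 at fret 15 is A#2 + 15 semitones = C#4.
The open C4 string is 14 semitones above the open A#2, so the same pitch on the C4 string lies at fret 15 − 14 = 1.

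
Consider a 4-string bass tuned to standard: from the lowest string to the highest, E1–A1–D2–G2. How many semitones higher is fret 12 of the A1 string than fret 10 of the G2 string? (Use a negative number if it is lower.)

-8 semitones

A1 at fret 12 → A2 (MIDI 45); G2 at fret 10 → F3 (MIDI 53).
45 − 53 = -8, so the two pitches are 8 semitones apart.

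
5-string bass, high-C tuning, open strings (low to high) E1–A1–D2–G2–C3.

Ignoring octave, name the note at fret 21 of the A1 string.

Each fret is one semitone, so A1 + 21 = F#.
(Equivalently spelled Gb.)

F#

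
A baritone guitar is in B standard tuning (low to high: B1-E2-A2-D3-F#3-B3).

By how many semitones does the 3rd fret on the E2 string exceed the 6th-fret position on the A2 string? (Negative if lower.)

E2 at fret 3 → G2 (MIDI 43); A2 at fret 6 → D#3 (MIDI 51).
43 − 51 = -8, so the two pitches are 8 semitones apart.

-8 semitones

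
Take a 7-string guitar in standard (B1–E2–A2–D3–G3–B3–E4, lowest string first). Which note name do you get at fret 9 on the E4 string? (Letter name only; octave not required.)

C#

The open E4 string plus 9 semitones: E–F–F#–G–G#–A–A#–B–C–C#.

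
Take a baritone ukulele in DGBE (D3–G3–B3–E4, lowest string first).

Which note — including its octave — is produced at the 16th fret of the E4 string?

G♯5

Each fret is one semitone, so E4 + 16 = G♯5.
(Equivalently spelled A♭5.)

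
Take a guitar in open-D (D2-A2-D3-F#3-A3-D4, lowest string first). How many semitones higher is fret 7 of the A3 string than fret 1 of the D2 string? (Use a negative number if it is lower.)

A3 at fret 7 → E4 (MIDI 64); D2 at fret 1 → D#2 (MIDI 39).
64 − 39 = 25, so the two pitches are 25 semitones apart.

25 semitones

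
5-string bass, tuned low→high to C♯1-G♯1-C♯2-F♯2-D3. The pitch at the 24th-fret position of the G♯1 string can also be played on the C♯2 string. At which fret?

G♯1 at fret 24 is G♯1 + 24 semitones = G♯3.
The open C♯2 string is 5 semitones above the open G♯1, so the same pitch on the C♯2 string lies at fret 24 − 5 = 19.

19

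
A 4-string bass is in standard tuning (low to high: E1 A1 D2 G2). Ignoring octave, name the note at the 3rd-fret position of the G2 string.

A♯

The open G2 string plus 3 semitones: G–G#–A–A#.
(Equivalently spelled B♭.)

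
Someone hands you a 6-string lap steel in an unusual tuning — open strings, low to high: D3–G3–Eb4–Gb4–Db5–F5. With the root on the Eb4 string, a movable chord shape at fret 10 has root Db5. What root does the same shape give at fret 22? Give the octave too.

Moving from fret 10 to fret 22 shifts the root by 12 semitones.
Db5 up 12 semitones is Db6.

Db6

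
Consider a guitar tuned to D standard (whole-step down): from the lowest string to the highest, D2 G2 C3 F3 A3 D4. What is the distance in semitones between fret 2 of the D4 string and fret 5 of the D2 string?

D4 at fret 2 → E4 (MIDI 64); D2 at fret 5 → G2 (MIDI 43).
64 − 43 = 21, so the two pitches are 21 semitones apart, with E4 the higher.

21 semitones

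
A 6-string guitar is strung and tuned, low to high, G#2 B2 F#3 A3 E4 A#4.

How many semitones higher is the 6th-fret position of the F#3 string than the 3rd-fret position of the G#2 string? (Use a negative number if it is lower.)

13 semitones

F#3 at fret 6 → C4 (MIDI 60); G#2 at fret 3 → B2 (MIDI 47).
60 − 47 = 13, so the two pitches are 13 semitones apart.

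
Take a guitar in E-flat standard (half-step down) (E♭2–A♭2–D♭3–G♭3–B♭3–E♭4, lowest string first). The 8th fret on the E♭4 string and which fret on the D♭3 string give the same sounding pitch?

Fret 8 on E♭4 is MIDI 63 + 8 = 71 (B4). On the D♭3 string (open MIDI 49), that pitch is 71 − 49 = fret 22.

22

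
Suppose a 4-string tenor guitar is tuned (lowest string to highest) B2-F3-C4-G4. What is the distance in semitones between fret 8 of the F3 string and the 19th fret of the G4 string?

25 semitones

F3 at fret 8 → Db4 (MIDI 61); G4 at fret 19 → D6 (MIDI 86).
61 − 86 = -25, so the two pitches are 25 semitones apart, with D6 the higher.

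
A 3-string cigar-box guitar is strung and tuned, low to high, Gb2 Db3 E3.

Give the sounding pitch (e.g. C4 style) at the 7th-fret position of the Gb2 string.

Each fret is one semitone, so Gb2 + 7 = Db3.
(Equivalently spelled C#3.)

Db3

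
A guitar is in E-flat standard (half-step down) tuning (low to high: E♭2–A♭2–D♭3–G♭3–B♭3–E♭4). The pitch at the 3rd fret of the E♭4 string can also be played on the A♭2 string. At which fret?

E♭4 at fret 3 is E♭4 + 3 semitones = G♭4.
The open A♭2 string is 19 semitones below the open E♭4, so the same pitch on the A♭2 string lies at fret 3 + 19 = 22.

22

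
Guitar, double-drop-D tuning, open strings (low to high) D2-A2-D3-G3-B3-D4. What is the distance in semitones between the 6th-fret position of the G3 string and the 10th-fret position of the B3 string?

G3 at fret 6 → C#4 (MIDI 61); B3 at fret 10 → A4 (MIDI 69).
61 − 69 = -8, so the two pitches are 8 semitones apart, with A4 the higher.

8 semitones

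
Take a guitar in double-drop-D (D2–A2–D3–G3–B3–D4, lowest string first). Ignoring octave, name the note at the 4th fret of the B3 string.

D#

The open B3 string plus 4 semitones: B–C–C#–D–D#.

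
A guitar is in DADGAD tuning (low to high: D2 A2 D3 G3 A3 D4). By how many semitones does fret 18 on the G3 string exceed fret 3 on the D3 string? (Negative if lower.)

G3 at fret 18 → C#5 (MIDI 73); D3 at fret 3 → F3 (MIDI 53).
73 − 53 = 20, so the two pitches are 20 semitones apart.

20 semitones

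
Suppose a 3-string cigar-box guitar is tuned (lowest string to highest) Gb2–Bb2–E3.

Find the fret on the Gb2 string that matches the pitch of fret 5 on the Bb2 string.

Bb2 at fret 5 is Bb2 + 5 semitones = Eb3.
The open Gb2 string is 4 semitones below the open Bb2, so the same pitch on the Gb2 string lies at fret 5 + 4 = 9.

9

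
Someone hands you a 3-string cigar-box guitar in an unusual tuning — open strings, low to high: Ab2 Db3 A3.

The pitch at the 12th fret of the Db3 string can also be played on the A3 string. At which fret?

Fret 12 on Db3 is MIDI 49 + 12 = 61 (Db4). On the A3 string (open MIDI 57), that pitch is 61 − 57 = fret 4.

4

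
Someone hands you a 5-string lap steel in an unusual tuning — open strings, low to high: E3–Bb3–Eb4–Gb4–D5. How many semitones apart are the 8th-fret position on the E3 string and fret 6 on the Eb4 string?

E3 at fret 8 → C4 (MIDI 60); Eb4 at fret 6 → A4 (MIDI 69).
60 − 69 = -9, so the two pitches are 9 semitones apart, with A4 the higher.

9 semitones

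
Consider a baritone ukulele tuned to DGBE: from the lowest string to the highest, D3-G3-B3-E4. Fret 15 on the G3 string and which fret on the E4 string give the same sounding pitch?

6

G3 at fret 15 is G3 + 15 semitones = A♯4.
The open E4 string is 9 semitones above the open G3, so the same pitch on the E4 string lies at fret 15 − 9 = 6.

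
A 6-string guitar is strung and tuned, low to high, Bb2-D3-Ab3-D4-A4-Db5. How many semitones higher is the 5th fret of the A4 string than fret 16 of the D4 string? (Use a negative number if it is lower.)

-4 semitones

A4 at fret 5 → D5 (MIDI 74); D4 at fret 16 → Gb5 (MIDI 78).
74 − 78 = -4, so the two pitches are 4 semitones apart.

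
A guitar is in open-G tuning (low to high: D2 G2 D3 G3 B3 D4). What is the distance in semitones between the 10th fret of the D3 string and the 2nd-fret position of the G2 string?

15 semitones

D3 at fret 10 → C4 (MIDI 60); G2 at fret 2 → A2 (MIDI 45).
60 − 45 = 15, so the two pitches are 15 semitones apart, with C4 the higher.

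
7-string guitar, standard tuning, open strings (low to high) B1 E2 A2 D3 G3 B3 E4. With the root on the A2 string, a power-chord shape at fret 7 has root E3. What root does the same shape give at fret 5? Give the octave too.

D3

Moving from fret 7 to fret 5 shifts the root by -2 semitones.
E3 down 2 semitones is D3.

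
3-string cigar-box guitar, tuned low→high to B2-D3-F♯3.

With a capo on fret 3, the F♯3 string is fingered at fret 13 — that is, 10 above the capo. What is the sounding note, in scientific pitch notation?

G4

The capo raises the open F♯3 by 3 semitones to A3; fretting 10 more gives F♯3 + 3 + 10 = F♯3 + 13 semitones = G4.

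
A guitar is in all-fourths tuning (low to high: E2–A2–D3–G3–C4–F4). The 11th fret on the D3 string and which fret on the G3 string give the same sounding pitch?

Fret 11 on D3 is MIDI 50 + 11 = 61 (C#4). On the G3 string (open MIDI 55), that pitch is 61 − 55 = fret 6.

6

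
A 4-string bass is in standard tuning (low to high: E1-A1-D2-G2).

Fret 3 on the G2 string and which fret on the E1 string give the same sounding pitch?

18

Fret 3 on G2 is MIDI 43 + 3 = 46 (A#2). On the E1 string (open MIDI 28), that pitch is 46 − 28 = fret 18.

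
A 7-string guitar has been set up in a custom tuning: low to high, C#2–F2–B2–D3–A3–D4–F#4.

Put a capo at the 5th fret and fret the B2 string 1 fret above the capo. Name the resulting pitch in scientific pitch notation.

F3

The capo raises the open B2 by 5 semitones to E3; fretting 1 more gives B2 + 5 + 1 = B2 + 6 semitones = F3.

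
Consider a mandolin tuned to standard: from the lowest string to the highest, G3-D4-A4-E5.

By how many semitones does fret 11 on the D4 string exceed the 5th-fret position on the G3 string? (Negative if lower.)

D4 at fret 11 → C#5 (MIDI 73); G3 at fret 5 → C4 (MIDI 60).
73 − 60 = 13, so the two pitches are 13 semitones apart.

13 semitones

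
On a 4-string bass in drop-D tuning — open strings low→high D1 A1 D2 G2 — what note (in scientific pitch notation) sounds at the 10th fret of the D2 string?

C3

The open D2 string plus 10 semitones: D–D#–E–F–…–A#–B–C.
The walk passes from B into C once, so the octave number goes from 2 to 3.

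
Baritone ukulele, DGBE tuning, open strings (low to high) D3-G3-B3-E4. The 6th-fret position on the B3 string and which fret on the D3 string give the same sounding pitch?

15

Fret 6 on B3 is MIDI 59 + 6 = 65 (F4). On the D3 string (open MIDI 50), that pitch is 65 − 50 = fret 15.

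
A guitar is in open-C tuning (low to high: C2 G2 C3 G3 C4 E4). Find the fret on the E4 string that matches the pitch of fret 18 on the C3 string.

2

C3 at fret 18 is C3 + 18 semitones = F#4.
The open E4 string is 16 semitones above the open C3, so the same pitch on the E4 string lies at fret 18 − 16 = 2.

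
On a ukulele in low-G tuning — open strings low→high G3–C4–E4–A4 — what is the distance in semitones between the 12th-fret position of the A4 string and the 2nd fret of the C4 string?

19 semitones

A4 at fret 12 → A5 (MIDI 81); C4 at fret 2 → D4 (MIDI 62).
81 − 62 = 19, so the two pitches are 19 semitones apart, with A5 the higher.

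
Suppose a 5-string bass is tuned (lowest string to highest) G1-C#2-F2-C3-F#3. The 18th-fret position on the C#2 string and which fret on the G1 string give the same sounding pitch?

Fret 18 on C#2 is MIDI 37 + 18 = 55 (G3). On the G1 string (open MIDI 31), that pitch is 55 − 31 = fret 24.

24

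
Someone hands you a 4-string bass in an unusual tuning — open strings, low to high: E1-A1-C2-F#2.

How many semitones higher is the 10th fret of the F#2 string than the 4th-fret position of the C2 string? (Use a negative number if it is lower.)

12 semitones

F#2 at fret 10 → E3 (MIDI 52); C2 at fret 4 → E2 (MIDI 40).
52 − 40 = 12, so the two pitches are 12 semitones apart.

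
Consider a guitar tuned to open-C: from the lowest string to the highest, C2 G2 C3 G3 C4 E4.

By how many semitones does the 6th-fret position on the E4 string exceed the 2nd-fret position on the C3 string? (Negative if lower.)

20 semitones

E4 at fret 6 → A♯4 (MIDI 70); C3 at fret 2 → D3 (MIDI 50).
70 − 50 = 20, so the two pitches are 20 semitones apart.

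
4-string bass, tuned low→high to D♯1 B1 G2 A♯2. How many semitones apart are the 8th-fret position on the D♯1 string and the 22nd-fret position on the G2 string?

30 semitones

D♯1 at fret 8 → B1 (MIDI 35); G2 at fret 22 → F4 (MIDI 65).
35 − 65 = -30, so the two pitches are 30 semitones apart, with F4 the higher.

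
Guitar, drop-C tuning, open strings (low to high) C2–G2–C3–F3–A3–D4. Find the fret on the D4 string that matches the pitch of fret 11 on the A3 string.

Fret 11 on A3 is MIDI 57 + 11 = 68 (G#4). On the D4 string (open MIDI 62), that pitch is 68 − 62 = fret 6.

6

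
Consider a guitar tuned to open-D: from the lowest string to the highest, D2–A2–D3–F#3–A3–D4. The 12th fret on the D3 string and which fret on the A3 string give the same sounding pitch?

Fret 12 on D3 is MIDI 50 + 12 = 62 (D4). On the A3 string (open MIDI 57), that pitch is 62 − 57 = fret 5.

5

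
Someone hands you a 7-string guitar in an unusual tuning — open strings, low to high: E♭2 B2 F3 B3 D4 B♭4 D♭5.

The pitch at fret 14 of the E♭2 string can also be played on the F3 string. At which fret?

0

E♭2 at fret 14 is E♭2 + 14 semitones = F3.
The open F3 string is 14 semitones above the open E♭2, so the same pitch on the F3 string lies at fret 14 − 14 = 0.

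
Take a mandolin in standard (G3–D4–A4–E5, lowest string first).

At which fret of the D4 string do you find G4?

5

G4 is 5 semitones above the open D4 (D–D#–E–F–F#–G), so it sits at fret 5.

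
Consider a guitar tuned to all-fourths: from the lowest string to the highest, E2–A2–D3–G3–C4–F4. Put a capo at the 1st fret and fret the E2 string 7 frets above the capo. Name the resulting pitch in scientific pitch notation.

The capo raises the open E2 by 1 semitone to F2; fretting 7 more gives E2 + 1 + 7 = E2 + 8 semitones = C3.

C3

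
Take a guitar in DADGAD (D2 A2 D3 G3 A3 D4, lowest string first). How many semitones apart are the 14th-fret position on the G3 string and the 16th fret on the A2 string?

8 semitones

G3 at fret 14 → A4 (MIDI 69); A2 at fret 16 → C♯4 (MIDI 61).
69 − 61 = 8, so the two pitches are 8 semitones apart, with A4 the higher.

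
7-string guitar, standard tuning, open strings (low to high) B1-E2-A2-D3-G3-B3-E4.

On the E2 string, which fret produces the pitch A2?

A2 is 5 semitones above the open E2 (E–F–F#–G–G#–A), so it sits at fret 5.

5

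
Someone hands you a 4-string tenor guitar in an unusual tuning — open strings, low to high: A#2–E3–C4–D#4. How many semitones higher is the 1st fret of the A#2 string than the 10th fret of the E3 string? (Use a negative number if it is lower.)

A#2 at fret 1 → B2 (MIDI 47); E3 at fret 10 → D4 (MIDI 62).
47 − 62 = -15, so the two pitches are 15 semitones apart.

-15 semitones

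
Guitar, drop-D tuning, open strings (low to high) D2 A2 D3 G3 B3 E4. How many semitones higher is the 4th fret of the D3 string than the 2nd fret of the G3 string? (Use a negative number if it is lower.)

D3 at fret 4 → F#3 (MIDI 54); G3 at fret 2 → A3 (MIDI 57).
54 − 57 = -3, so the two pitches are 3 semitones apart.

-3 semitones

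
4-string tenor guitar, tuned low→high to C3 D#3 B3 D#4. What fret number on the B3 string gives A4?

A4 is 10 semitones above the open B3 (B–C–C#–D–…–G–G#–A), so it sits at fret 10.

10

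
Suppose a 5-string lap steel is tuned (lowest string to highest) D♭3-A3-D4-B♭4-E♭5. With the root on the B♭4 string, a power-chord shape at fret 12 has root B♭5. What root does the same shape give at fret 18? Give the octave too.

Moving from fret 12 to fret 18 shifts the root by 6 semitones.
B♭5 up 6 semitones is E6.

E6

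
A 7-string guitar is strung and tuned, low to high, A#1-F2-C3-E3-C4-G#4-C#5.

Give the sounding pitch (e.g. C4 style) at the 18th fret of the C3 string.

F#4

The open C3 string plus 18 semitones: C–C#–D–D#–…–E–F–F#.
The walk passes from B into C once, so the octave number goes from 3 to 4.
(Equivalently spelled Gb4.)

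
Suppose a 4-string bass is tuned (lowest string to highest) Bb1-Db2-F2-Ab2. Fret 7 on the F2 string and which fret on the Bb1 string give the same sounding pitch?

Fret 7 on F2 is MIDI 41 + 7 = 48 (C3). On the Bb1 string (open MIDI 34), that pitch is 48 − 34 = fret 14.

14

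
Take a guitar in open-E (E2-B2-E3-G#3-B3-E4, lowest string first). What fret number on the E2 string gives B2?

7

B2 is 7 semitones above the open E2 (E–F–F#–G–G#–A–A#–B), so it sits at fret 7.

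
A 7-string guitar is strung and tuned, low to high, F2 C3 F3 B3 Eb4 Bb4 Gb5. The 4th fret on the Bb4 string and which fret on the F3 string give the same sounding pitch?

21

Fret 4 on Bb4 is MIDI 70 + 4 = 74 (D5). On the F3 string (open MIDI 53), that pitch is 74 − 53 = fret 21.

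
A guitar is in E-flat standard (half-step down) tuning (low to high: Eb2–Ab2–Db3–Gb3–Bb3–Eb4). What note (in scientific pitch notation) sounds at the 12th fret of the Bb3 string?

Bb3 is MIDI 58. Adding 12 gives 70, which is Bb4.
(Equivalently spelled A#4.)

Bb4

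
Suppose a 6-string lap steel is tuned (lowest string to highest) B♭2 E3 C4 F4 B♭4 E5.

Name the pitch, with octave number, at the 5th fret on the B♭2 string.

E♭3

The open B♭2 string plus 5 semitones: Bb–B–C–Db–D–Eb.
The walk passes from B into C once, so the octave number goes from 2 to 3.
(Equivalently spelled D♯3.)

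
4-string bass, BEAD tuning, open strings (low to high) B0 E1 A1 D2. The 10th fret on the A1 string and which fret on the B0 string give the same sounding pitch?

20

A1 at fret 10 is A1 + 10 semitones = G2.
The open B0 string is 10 semitones below the open A1, so the same pitch on the B0 string lies at fret 10 + 10 = 20.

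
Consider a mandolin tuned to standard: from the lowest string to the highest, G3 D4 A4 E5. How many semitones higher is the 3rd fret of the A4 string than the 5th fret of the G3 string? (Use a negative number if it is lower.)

12 semitones

A4 at fret 3 → C5 (MIDI 72); G3 at fret 5 → C4 (MIDI 60).
72 − 60 = 12, so the two pitches are 12 semitones apart.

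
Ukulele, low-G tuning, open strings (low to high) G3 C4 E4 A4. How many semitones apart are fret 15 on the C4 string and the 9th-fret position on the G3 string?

C4 at fret 15 → D#5 (MIDI 75); G3 at fret 9 → E4 (MIDI 64).
75 − 64 = 11, so the two pitches are 11 semitones apart, with D#5 the higher.

11 semitones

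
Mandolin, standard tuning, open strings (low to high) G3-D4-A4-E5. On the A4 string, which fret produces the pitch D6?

D6 is 17 semitones above the open A4 (A–A#–B–C–…–C–C#–D), so it sits at fret 17.

17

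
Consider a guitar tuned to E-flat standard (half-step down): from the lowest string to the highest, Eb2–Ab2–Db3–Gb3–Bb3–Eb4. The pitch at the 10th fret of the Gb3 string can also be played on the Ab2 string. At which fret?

Gb3 at fret 10 is Gb3 + 10 semitones = E4.
The open Ab2 string is 10 semitones below the open Gb3, so the same pitch on the Ab2 string lies at fret 10 + 10 = 20.

20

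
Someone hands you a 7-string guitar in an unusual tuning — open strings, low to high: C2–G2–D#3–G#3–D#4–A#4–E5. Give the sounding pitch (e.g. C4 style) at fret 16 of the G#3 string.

The open G#3 string plus 16 semitones: G#–A–A#–B–…–A#–B–C.
The walk passes from B into C 2 times, so the octave number goes from 3 to 5.

C5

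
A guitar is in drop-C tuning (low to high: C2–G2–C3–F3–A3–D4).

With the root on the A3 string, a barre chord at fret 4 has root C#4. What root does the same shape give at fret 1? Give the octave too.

A#3

Moving from fret 4 to fret 1 shifts the root by -3 semitones.
C#4 down 3 semitones is A#3.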